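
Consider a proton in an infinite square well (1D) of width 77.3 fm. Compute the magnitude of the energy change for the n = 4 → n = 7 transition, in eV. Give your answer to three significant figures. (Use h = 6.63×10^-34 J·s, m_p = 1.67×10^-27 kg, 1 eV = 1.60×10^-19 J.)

E_1 = h²/(8m_pL²) = 5.506×10^-15 J.
|ΔE| = |4² − 7²|·E_1 = 33·5.506×10^-15 J = 1.817×10^-13 J = 1.14×10^6 eV.

|ΔE| = 1.14×10^6 eV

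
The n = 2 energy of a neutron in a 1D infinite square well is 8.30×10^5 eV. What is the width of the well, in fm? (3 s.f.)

From E_n = n²h²/(8m_nL²), L = n·h/√(8m_nE_n).
E_2 = 8.30×10^5 eV = 1.330×10^-13 J, so L = 2·6.626×10^-34/√(8·1.675×10^-27·1.330×10^-13) = 3.14×10^-14 m = 31.4 fm.

L = 31.4 fm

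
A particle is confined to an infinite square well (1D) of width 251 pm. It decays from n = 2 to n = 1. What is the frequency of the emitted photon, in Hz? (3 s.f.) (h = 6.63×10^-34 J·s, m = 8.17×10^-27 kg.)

f = 4.83×10^11 Hz

E_1 = h²/(8mL²) = 1.067×10^-22 J and ΔE = (2² − 1²)E_1 = 3.201×10^-22 J.
f = ΔE/h = 3.201×10^-22/6.63×10^-34 = 4.83×10^11 Hz.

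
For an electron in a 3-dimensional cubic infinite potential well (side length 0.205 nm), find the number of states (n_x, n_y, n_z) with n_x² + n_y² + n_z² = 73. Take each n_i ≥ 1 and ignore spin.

The level has n_x² + n_y² + n_z² = 73. The ordered positive-integer solutions are (1, 6, 6), (6, 1, 6), (6, 6, 1).
That gives 3 states.

degeneracy = 3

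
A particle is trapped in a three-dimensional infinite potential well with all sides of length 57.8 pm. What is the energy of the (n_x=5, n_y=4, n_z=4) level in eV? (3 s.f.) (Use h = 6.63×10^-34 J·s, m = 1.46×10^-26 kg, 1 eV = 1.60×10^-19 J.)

E = 0.401 eV

For a 3D rectangular well E = (h²/8m)·Σ n_i²/L_i² = (6.63×10^-34)²/(8·1.46×10^-26) · [5²/(57.8 pm)² + 4²/(57.8 pm)² + 4²/(57.8 pm)²].
Evaluating gives E = 6.421×10^-20 J = 0.401 eV.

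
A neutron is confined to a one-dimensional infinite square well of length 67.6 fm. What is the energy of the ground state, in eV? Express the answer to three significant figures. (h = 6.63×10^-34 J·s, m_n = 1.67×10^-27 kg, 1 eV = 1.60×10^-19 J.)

For an infinite well E_n = n²h²/(8m_nL²), so E_1 = h²/(8m_nL²) = (6.63×10^-34)²/(8·1.67×10^-27·(6.76×10^-14 m)²) = 7.200×10^-15 J.
Converting, E_1 = 7.200×10^-15 J / (1.60×10^-19 J/eV) = 4.50×10^4 eV.

E_1 = 4.50×10^4 eV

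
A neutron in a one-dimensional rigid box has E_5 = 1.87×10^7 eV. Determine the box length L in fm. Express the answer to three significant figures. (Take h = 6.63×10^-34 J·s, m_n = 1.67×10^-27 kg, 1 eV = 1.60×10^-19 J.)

L = 16.6 fm

From E_n = n²h²/(8m_nL²), L = n·h/√(8m_nE_n).
E_5 = 1.87×10^7 eV = 2.992×10^-12 J, so L = 5·6.63×10^-34/√(8·1.67×10^-27·2.992×10^-12) = 1.66×10^-14 m = 16.6 fm.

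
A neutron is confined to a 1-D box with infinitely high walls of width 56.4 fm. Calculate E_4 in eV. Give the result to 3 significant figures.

For an infinite well E_n = n²h²/(8m_nL²), so E_1 = h²/(8m_nL²) = (6.626×10^-34)²/(8·1.675×10^-27·(5.64×10^-14 m)²) = 1.030×10^-14 J.
Then E_4 = 4²·E_1 = 16·1.030×10^-14 J = 1.648×10^-13 J.
Converting, E_4 = 1.648×10^-13 J / (1.602×10^-19 J/eV) = 1.03×10^6 eV.

E_4 = 1.03×10^6 eV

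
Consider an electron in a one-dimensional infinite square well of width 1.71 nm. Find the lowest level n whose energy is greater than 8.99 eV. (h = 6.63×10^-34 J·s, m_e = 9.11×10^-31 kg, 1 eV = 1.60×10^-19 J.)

n = 9

E_1 = h²/(8m_eL²) = 2.063×10^-20 J = 0.1289 eV.
Need n² > 8.99/0.1289 = 69.74, i.e. n > 8.351.
The smallest integer satisfying this is n = 9.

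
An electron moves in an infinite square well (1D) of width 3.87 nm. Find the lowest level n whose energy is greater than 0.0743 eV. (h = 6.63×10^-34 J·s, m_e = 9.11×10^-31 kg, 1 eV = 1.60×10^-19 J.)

n = 2

E_1 = h²/(8m_eL²) = 4.027×10^-21 J = 0.02517 eV.
Need n² > 0.0743/0.02517 = 2.952, i.e. n > 1.718.
The smallest integer satisfying this is n = 2.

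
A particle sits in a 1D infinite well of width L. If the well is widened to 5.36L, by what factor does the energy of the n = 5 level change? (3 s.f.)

0.0348

E_n ∝ 1/L², so the energy scales by 1/5.36² = 0.0348.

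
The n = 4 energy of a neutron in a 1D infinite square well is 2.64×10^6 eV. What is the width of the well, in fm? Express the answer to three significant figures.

L = 35.2 fm

From E_n = n²h²/(8m_nL²), L = n·h/√(8m_nE_n).
E_4 = 2.64×10^6 eV = 4.229×10^-13 J, so L = 4·6.626×10^-34/√(8·1.675×10^-27·4.229×10^-13) = 3.52×10^-14 m = 35.2 fm.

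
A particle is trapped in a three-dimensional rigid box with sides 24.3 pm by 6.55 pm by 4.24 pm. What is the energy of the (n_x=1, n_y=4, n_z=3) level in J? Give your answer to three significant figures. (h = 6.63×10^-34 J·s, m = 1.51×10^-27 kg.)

For a 3D rectangular well E = (h²/8m)·Σ n_i²/L_i² = (6.63×10^-34)²/(8·1.51×10^-27) · [1²/(24.3 pm)² + 4²/(6.55 pm)² + 3²/(4.24 pm)²].
Evaluating gives E = 3.18×10^-17 J.

E = 3.18×10^-17 J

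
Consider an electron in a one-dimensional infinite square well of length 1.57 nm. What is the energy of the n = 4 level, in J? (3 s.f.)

E_4 = 3.91×10^-19 J

For an infinite well E_n = n²h²/(8m_eL²), so E_1 = h²/(8m_eL²) = (6.626×10^-34)²/(8·9.109×10^-31·(1.57×10^-9 m)²) = 2.444×10^-20 J.
Then E_4 = 4²·E_1 = 16·2.444×10^-20 J = 3.91×10^-19 J.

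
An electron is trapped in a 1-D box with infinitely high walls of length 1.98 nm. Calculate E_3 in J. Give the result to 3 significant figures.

E_3 = 1.38×10^-19 J

For an infinite well E_n = n²h²/(8m_eL²), so E_1 = h²/(8m_eL²) = (6.626×10^-34)²/(8·9.109×10^-31·(1.98×10^-9 m)²) = 1.537×10^-20 J.
Then E_3 = 3²·E_1 = 9·1.537×10^-20 J = 1.38×10^-19 J.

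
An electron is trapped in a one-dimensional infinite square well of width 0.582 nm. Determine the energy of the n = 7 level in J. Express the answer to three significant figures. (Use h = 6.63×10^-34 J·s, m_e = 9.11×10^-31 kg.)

For an infinite well E_n = n²h²/(8m_eL²), so E_1 = h²/(8m_eL²) = (6.63×10^-34)²/(8·9.11×10^-31·(5.82×10^-10 m)²) = 1.781×10^-19 J.
Then E_7 = 7²·E_1 = 49·1.781×10^-19 J = 8.73×10^-18 J.

E_7 = 8.73×10^-18 J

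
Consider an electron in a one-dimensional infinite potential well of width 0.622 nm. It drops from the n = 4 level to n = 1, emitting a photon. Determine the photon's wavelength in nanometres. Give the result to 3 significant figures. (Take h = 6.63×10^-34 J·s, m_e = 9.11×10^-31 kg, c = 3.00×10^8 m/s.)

E_1 = h²/(8m_eL²) = 1.559×10^-19 J, so ΔE = (4² − 1²)E_1 = 2.338×10^-18 J.
λ = hc/ΔE = (6.63×10^-34·3.00×10^8)/2.338×10^-18 = 8.51×10^-8 m = 85.1 nm.

λ = 85.1 nm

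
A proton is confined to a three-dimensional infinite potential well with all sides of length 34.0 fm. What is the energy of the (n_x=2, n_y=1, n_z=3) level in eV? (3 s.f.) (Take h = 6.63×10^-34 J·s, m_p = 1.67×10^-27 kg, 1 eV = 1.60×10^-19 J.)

For a 3D rectangular well E = (h²/8m_p)·Σ n_i²/L_i² = (6.63×10^-34)²/(8·1.67×10^-27) · [2²/(34.0 fm)² + 1²/(34.0 fm)² + 3²/(34.0 fm)²].
Evaluating gives E = 3.985×10^-13 J = 2.49×10^6 eV.

E = 2.49×10^6 eV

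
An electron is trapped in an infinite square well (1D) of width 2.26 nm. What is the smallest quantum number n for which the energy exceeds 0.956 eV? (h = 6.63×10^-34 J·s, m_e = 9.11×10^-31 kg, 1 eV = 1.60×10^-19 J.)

n = 4

E_1 = h²/(8m_eL²) = 1.181×10^-20 J = 0.07381 eV.
Need n² > 0.956/0.07381 = 12.95, i.e. n > 3.599.
The smallest integer satisfying this is n = 4.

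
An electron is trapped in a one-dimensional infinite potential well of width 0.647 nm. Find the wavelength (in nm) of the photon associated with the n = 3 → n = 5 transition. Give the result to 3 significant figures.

E_1 = h²/(8m_eL²) = 1.439×10^-19 J, so ΔE = (5² − 3²)E_1 = 2.302×10^-18 J.
λ = hc/ΔE = (6.626×10^-34·2.998×10^8)/2.302×10^-18 = 8.63×10^-8 m = 86.3 nm.

λ = 86.3 nm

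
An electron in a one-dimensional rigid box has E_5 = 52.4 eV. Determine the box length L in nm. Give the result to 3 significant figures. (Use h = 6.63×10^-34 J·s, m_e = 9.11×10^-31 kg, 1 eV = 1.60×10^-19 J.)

L = 0.424 nm

From E_n = n²h²/(8m_eL²), L = n·h/√(8m_eE_n).
E_5 = 52.4 eV = 8.384×10^-18 J, so L = 5·6.63×10^-34/√(8·9.11×10^-31·8.384×10^-18) = 4.24×10^-10 m = 0.424 nm.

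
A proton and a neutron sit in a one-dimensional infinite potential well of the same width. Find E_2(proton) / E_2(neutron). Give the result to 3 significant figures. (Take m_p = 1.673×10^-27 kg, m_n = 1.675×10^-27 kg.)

E_n ∝ 1/m at fixed n and L, so the ratio is m_n/m_p = 1.675×10^-27/1.673×10^-27 = 1.00.

1.00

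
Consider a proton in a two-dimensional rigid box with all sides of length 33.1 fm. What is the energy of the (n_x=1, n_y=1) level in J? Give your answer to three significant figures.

E = 5.99×10^-14 J

For a 2D rectangular well E = (h²/8m_p)·Σ n_i²/L_i² = (6.626×10^-34)²/(8·1.673×10^-27) · [1²/(33.1 fm)² + 1²/(33.1 fm)²].
Evaluating gives E = 5.99×10^-14 J.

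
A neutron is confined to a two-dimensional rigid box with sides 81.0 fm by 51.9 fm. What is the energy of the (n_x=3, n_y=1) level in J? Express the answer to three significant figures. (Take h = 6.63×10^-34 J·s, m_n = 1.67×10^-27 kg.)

For a 2D rectangular well E = (h²/8m_n)·Σ n_i²/L_i² = (6.63×10^-34)²/(8·1.67×10^-27) · [3²/(81.0 fm)² + 1²/(51.9 fm)²].
Evaluating gives E = 5.73×10^-14 J.

E = 5.73×10^-14 J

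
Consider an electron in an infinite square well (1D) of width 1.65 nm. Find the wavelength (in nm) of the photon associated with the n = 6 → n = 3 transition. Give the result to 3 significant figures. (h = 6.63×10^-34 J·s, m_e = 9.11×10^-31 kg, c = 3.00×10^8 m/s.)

λ = 333 nm

E_1 = h²/(8m_eL²) = 2.215×10^-20 J, so ΔE = (6² − 3²)E_1 = 5.981×10^-19 J.
λ = hc/ΔE = (6.63×10^-34·3.00×10^8)/5.981×10^-19 = 3.33×10^-7 m = 333 nm.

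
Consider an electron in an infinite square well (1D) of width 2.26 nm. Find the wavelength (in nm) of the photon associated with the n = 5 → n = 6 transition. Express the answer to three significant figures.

E_1 = h²/(8m_eL²) = 1.180×10^-20 J, so ΔE = (6² − 5²)E_1 = 1.298×10^-19 J.
λ = hc/ΔE = (6.626×10^-34·2.998×10^8)/1.298×10^-19 = 1.53×10^-6 m = 1.53×10^3 nm.

λ = 1.53×10^3 nm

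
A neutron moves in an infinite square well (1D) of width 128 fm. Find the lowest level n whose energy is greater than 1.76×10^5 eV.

E_1 = h²/(8m_nL²) = 2.000×10^-15 J = 1.248×10^4 eV.
Need n² > 1.76×10^5/1.248×10^4 = 14.10, i.e. n > 3.755.
The smallest integer satisfying this is n = 4.

n = 4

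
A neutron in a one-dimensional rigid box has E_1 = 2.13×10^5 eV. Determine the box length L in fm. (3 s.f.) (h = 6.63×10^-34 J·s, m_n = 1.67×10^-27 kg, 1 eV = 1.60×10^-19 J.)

L = 31.1 fm

From E_n = n²h²/(8m_nL²), L = n·h/√(8m_nE_n).
E_1 = 2.13×10^5 eV = 3.408×10^-14 J, so L = 1·6.63×10^-34/√(8·1.67×10^-27·3.408×10^-14) = 3.11×10^-14 m = 31.1 fm.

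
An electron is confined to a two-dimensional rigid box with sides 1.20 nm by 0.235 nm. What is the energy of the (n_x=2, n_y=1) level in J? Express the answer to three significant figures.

E = 1.26×10^-18 J

For a 2D rectangular well E = (h²/8m_e)·Σ n_i²/L_i² = (6.626×10^-34)²/(8·9.109×10^-31) · [2²/(1.20 nm)² + 1²/(0.235 nm)²].
Evaluating gives E = 1.26×10^-18 J.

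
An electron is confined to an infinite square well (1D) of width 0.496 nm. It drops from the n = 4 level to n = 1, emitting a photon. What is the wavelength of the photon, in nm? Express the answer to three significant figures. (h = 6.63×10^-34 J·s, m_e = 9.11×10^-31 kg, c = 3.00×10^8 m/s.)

λ = 54.1 nm

E_1 = h²/(8m_eL²) = 2.452×10^-19 J, so ΔE = (4² − 1²)E_1 = 3.678×10^-18 J.
λ = hc/ΔE = (6.63×10^-34·3.00×10^8)/3.678×10^-18 = 5.41×10^-8 m = 54.1 nm.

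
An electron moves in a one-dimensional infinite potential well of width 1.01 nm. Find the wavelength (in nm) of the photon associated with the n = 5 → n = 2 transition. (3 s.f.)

λ = 160 nm

E_1 = h²/(8m_eL²) = 5.906×10^-20 J, so ΔE = (5² − 2²)E_1 = 1.240×10^-18 J.
λ = hc/ΔE = (6.626×10^-34·2.998×10^8)/1.240×10^-18 = 1.60×10^-7 m = 160 nm.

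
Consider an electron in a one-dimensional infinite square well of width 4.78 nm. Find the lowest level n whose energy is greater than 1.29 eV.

n = 9

E_1 = h²/(8m_eL²) = 2.637×10^-21 J = 0.01646 eV.
Need n² > 1.29/0.01646 = 78.37, i.e. n > 8.853.
The smallest integer satisfying this is n = 9.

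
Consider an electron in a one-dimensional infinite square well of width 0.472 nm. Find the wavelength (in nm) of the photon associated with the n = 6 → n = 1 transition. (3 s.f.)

λ = 21.0 nm

E_1 = h²/(8m_eL²) = 2.704×10^-19 J, so ΔE = (6² − 1²)E_1 = 9.464×10^-18 J.
λ = hc/ΔE = (6.626×10^-34·2.998×10^8)/9.464×10^-18 = 2.10×10^-8 m = 21.0 nm.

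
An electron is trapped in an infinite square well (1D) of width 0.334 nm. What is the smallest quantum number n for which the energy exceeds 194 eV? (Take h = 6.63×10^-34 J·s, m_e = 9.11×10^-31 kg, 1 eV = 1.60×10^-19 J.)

n = 8

E_1 = h²/(8m_eL²) = 5.407×10^-19 J = 3.379 eV.
Need n² > 194/3.379 = 57.41, i.e. n > 7.577.
The smallest integer satisfying this is n = 8.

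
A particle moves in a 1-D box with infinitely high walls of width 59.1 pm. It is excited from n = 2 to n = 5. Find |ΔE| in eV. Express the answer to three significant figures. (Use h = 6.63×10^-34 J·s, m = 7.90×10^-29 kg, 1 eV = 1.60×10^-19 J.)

E_1 = h²/(8mL²) = 1.991×10^-19 J.
|ΔE| = |2² − 5²|·E_1 = 21·1.991×10^-19 J = 4.181×10^-18 J = 26.1 eV.

|ΔE| = 26.1 eV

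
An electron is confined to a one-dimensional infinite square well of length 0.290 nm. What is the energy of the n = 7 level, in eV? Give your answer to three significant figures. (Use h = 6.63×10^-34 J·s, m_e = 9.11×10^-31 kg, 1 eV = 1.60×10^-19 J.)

For an infinite well E_n = n²h²/(8m_eL²), so E_1 = h²/(8m_eL²) = (6.63×10^-34)²/(8·9.11×10^-31·(2.90×10^-10 m)²) = 7.172×10^-19 J.
Then E_7 = 7²·E_1 = 49·7.172×10^-19 J = 3.514×10^-17 J.
Converting, E_7 = 3.514×10^-17 J / (1.60×10^-19 J/eV) = 220 eV.

E_7 = 220 eV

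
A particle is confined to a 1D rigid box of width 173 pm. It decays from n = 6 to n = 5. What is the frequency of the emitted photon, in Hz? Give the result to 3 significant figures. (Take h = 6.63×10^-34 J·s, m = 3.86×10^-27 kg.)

f = 7.89×10^12 Hz

E_1 = h²/(8mL²) = 4.756×10^-22 J and ΔE = (6² − 5²)E_1 = 5.232×10^-21 J.
f = ΔE/h = 5.232×10^-21/6.63×10^-34 = 7.89×10^12 Hz.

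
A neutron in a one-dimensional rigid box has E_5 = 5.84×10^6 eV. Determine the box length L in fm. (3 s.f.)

L = 29.6 fm

From E_n = n²h²/(8m_nL²), L = n·h/√(8m_nE_n).
E_5 = 5.84×10^6 eV = 9.356×10^-13 J, so L = 5·6.626×10^-34/√(8·1.675×10^-27·9.356×10^-13) = 2.96×10^-14 m = 29.6 fm.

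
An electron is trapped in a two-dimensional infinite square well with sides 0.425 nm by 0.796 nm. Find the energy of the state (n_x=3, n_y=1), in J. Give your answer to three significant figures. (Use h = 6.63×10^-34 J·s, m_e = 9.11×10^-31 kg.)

E = 3.10×10^-18 J

For a 2D rectangular well E = (h²/8m_e)·Σ n_i²/L_i² = (6.63×10^-34)²/(8·9.11×10^-31) · [3²/(0.425 nm)² + 1²/(0.796 nm)²].
Evaluating gives E = 3.10×10^-18 J.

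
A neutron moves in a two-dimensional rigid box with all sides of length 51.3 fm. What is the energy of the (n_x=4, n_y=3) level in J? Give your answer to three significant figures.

For a 2D rectangular well E = (h²/8m_n)·Σ n_i²/L_i² = (6.626×10^-34)²/(8·1.675×10^-27) · [4²/(51.3 fm)² + 3²/(51.3 fm)²].
Evaluating gives E = 3.11×10^-13 J.

E = 3.11×10^-13 J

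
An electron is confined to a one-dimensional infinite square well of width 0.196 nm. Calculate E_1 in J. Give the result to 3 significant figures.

For an infinite well E_n = n²h²/(8m_eL²), so E_1 = h²/(8m_eL²) = (6.626×10^-34)²/(8·9.109×10^-31·(1.96×10^-10 m)²) = 1.568×10^-18 J.

E_1 = 1.57×10^-18 J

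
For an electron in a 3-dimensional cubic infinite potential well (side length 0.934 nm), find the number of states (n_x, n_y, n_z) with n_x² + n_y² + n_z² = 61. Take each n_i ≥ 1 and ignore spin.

degeneracy = 6

The level has n_x² + n_y² + n_z² = 61. The ordered positive-integer solutions are (3, 4, 6), (3, 6, 4), (4, 3, 6), (4, 6, 3), (6, 3, 4), (6, 4, 3).
That gives 6 states.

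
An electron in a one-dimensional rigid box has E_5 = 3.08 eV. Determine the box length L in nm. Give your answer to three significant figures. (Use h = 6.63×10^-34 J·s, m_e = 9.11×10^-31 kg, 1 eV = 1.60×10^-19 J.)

L = 1.75 nm

From E_n = n²h²/(8m_eL²), L = n·h/√(8m_eE_n).
E_5 = 3.08 eV = 4.928×10^-19 J, so L = 5·6.63×10^-34/√(8·9.11×10^-31·4.928×10^-19) = 1.75×10^-9 m = 1.75 nm.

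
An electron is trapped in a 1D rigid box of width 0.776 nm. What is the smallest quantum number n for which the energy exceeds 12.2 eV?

n = 5

E_1 = h²/(8m_eL²) = 1.001×10^-19 J = 0.6248 eV.
Need n² > 12.2/0.6248 = 19.53, i.e. n > 4.419.
The smallest integer satisfying this is n = 5.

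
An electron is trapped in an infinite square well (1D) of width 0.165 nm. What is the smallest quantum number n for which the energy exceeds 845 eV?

n = 8

E_1 = h²/(8m_eL²) = 2.213×10^-18 J = 13.81 eV.
Need n² > 845/13.81 = 61.19, i.e. n > 7.822.
The smallest integer satisfying this is n = 8.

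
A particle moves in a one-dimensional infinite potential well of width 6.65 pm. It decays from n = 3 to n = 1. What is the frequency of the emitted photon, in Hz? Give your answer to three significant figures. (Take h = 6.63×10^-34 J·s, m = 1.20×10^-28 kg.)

f = 1.25×10^17 Hz

E_1 = h²/(8mL²) = 1.035×10^-17 J and ΔE = (3² − 1²)E_1 = 8.280×10^-17 J.
f = ΔE/h = 8.280×10^-17/6.63×10^-34 = 1.25×10^17 Hz.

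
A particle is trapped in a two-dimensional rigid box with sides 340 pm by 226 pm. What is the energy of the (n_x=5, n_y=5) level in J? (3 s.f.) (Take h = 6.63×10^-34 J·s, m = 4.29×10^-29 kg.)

E = 9.04×10^-19 J

For a 2D rectangular well E = (h²/8m)·Σ n_i²/L_i² = (6.63×10^-34)²/(8·4.29×10^-29) · [5²/(340 pm)² + 5²/(226 pm)²].
Evaluating gives E = 9.04×10^-19 J.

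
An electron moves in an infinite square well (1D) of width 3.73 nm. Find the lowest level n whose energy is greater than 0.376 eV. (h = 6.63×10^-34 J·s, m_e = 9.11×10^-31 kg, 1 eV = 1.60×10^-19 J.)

n = 4

E_1 = h²/(8m_eL²) = 4.335×10^-21 J = 0.02709 eV.
Need n² > 0.376/0.02709 = 13.88, i.e. n > 3.726.
The smallest integer satisfying this is n = 4.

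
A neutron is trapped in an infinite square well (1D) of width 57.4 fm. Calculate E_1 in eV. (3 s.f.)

E_1 = 6.21×10^4 eV

For an infinite well E_n = n²h²/(8m_nL²), so E_1 = h²/(8m_nL²) = (6.626×10^-34)²/(8·1.675×10^-27·(5.74×10^-14 m)²) = 9.944×10^-15 J.
Converting, E_1 = 9.944×10^-15 J / (1.602×10^-19 J/eV) = 6.21×10^4 eV.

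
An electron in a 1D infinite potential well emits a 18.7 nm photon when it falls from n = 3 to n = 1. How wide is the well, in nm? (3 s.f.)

The photon carries ΔE = hc/λ = 6.626×10^-34·2.998×10^8/1.87×10^-8 m = 1.062×10^-17 J.
Since ΔE = (3² − 1²)E_1, E_1 = 1.328×10^-18 J, and L = h/√(8m_eE_1) = 2.13×10^-10 m = 0.213 nm.

L = 0.213 nm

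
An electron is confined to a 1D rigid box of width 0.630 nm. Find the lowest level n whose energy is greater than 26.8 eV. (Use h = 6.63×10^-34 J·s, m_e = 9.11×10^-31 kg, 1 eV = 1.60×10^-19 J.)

n = 6

E_1 = h²/(8m_eL²) = 1.520×10^-19 J = 0.9500 eV.
Need n² > 26.8/0.9500 = 28.21, i.e. n > 5.311.
The smallest integer satisfying this is n = 6.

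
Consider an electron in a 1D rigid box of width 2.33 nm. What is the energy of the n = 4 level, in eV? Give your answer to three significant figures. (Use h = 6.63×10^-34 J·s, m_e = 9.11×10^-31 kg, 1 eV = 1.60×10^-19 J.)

E_4 = 1.11 eV

For an infinite well E_n = n²h²/(8m_eL²), so E_1 = h²/(8m_eL²) = (6.63×10^-34)²/(8·9.11×10^-31·(2.33×10^-9 m)²) = 1.111×10^-20 J.
Then E_4 = 4²·E_1 = 16·1.111×10^-20 J = 1.778×10^-19 J.
Converting, E_4 = 1.778×10^-19 J / (1.60×10^-19 J/eV) = 1.11 eV.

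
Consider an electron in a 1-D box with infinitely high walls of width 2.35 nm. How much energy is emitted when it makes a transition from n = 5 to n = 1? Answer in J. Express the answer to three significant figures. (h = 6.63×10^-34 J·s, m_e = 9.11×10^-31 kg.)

E_1 = h²/(8m_eL²) = 1.092×10^-20 J.
|ΔE| = |5² − 1²|·E_1 = 24·1.092×10^-20 J = 2.62×10^-19 J.

|ΔE| = 2.62×10^-19 J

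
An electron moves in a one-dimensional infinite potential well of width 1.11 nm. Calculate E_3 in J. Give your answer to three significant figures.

E_3 = 4.40×10^-19 J

For an infinite well E_n = n²h²/(8m_eL²), so E_1 = h²/(8m_eL²) = (6.626×10^-34)²/(8·9.109×10^-31·(1.11×10^-9 m)²) = 4.890×10^-20 J.
Then E_3 = 3²·E_1 = 9·4.890×10^-20 J = 4.40×10^-19 J.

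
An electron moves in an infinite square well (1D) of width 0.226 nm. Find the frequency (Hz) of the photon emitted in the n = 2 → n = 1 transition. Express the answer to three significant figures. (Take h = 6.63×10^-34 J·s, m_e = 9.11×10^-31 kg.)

f = 5.34×10^15 Hz

E_1 = h²/(8m_eL²) = 1.181×10^-18 J and ΔE = (2² − 1²)E_1 = 3.543×10^-18 J.
f = ΔE/h = 3.543×10^-18/6.63×10^-34 = 5.34×10^15 Hz.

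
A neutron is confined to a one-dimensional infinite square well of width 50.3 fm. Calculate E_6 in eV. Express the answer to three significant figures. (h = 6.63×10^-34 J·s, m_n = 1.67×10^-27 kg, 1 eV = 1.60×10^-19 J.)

E_6 = 2.93×10^6 eV

For an infinite well E_n = n²h²/(8m_nL²), so E_1 = h²/(8m_nL²) = (6.63×10^-34)²/(8·1.67×10^-27·(5.03×10^-14 m)²) = 1.300×10^-14 J.
Then E_6 = 6²·E_1 = 36·1.300×10^-14 J = 4.680×10^-13 J.
Converting, E_6 = 4.680×10^-13 J / (1.60×10^-19 J/eV) = 2.93×10^6 eV.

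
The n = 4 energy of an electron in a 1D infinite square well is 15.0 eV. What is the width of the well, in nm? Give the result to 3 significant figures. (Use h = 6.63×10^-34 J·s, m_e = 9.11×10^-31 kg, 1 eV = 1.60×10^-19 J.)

L = 0.634 nm

From E_n = n²h²/(8m_eL²), L = n·h/√(8m_eE_n).
E_4 = 15.0 eV = 2.400×10^-18 J, so L = 4·6.63×10^-34/√(8·9.11×10^-31·2.400×10^-18) = 6.34×10^-10 m = 0.634 nm.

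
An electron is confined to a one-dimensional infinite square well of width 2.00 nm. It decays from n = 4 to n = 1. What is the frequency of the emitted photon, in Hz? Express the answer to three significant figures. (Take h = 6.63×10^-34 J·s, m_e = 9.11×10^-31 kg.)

f = 3.41×10^14 Hz

E_1 = h²/(8m_eL²) = 1.508×10^-20 J and ΔE = (4² − 1²)E_1 = 2.262×10^-19 J.
f = ΔE/h = 2.262×10^-19/6.63×10^-34 = 3.41×10^14 Hz.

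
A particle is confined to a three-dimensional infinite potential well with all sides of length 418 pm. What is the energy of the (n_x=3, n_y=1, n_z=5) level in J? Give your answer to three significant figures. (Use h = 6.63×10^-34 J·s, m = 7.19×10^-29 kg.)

E = 1.53×10^-19 J

For a 3D rectangular well E = (h²/8m)·Σ n_i²/L_i² = (6.63×10^-34)²/(8·7.19×10^-29) · [3²/(418 pm)² + 1²/(418 pm)² + 5²/(418 pm)²].
Evaluating gives E = 1.53×10^-19 J.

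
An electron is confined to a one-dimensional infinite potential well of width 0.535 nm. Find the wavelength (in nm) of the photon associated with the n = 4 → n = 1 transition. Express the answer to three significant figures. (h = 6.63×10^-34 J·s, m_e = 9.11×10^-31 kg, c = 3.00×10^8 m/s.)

λ = 62.9 nm

E_1 = h²/(8m_eL²) = 2.107×10^-19 J, so ΔE = (4² − 1²)E_1 = 3.160×10^-18 J.
λ = hc/ΔE = (6.63×10^-34·3.00×10^8)/3.160×10^-18 = 6.29×10^-8 m = 62.9 nm.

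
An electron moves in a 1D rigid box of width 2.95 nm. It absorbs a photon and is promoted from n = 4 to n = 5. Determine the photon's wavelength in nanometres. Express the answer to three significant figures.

λ = 3.19×10^3 nm

E_1 = h²/(8m_eL²) = 6.923×10^-21 J, so ΔE = (5² − 4²)E_1 = 6.231×10^-20 J.
λ = hc/ΔE = (6.626×10^-34·2.998×10^8)/6.231×10^-20 = 3.19×10^-6 m = 3.19×10^3 nm.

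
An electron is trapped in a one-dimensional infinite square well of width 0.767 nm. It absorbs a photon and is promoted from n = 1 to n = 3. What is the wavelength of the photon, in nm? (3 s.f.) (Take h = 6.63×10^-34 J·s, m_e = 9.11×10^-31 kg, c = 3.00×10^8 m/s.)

λ = 243 nm

E_1 = h²/(8m_eL²) = 1.025×10^-19 J, so ΔE = (3² − 1²)E_1 = 8.200×10^-19 J.
λ = hc/ΔE = (6.63×10^-34·3.00×10^8)/8.200×10^-19 = 2.43×10^-7 m = 243 nm.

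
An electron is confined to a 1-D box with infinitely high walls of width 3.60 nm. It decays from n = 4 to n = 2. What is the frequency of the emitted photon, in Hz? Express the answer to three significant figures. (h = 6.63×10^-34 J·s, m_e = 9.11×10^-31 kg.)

f = 8.42×10^13 Hz

E_1 = h²/(8m_eL²) = 4.654×10^-21 J and ΔE = (4² − 2²)E_1 = 5.585×10^-20 J.
f = ΔE/h = 5.585×10^-20/6.63×10^-34 = 8.42×10^13 Hz.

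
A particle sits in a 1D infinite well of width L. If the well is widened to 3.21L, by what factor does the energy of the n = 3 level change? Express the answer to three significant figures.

0.0970

E_n ∝ 1/L², so the energy scales by 1/3.21² = 0.0970.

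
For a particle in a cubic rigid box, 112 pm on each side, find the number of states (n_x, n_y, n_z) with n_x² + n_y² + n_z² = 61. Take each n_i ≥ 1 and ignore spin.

The level has n_x² + n_y² + n_z² = 61. The ordered positive-integer solutions are (3, 4, 6), (3, 6, 4), (4, 3, 6), (4, 6, 3), (6, 3, 4), (6, 4, 3).
That gives 6 states.

degeneracy = 6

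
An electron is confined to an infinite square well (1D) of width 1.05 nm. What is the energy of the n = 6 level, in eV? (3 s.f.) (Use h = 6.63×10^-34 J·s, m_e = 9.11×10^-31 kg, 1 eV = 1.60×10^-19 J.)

For an infinite well E_n = n²h²/(8m_eL²), so E_1 = h²/(8m_eL²) = (6.63×10^-34)²/(8·9.11×10^-31·(1.05×10^-9 m)²) = 5.471×10^-20 J.
Then E_6 = 6²·E_1 = 36·5.471×10^-20 J = 1.970×10^-18 J.
Converting, E_6 = 1.970×10^-18 J / (1.60×10^-19 J/eV) = 12.3 eV.

E_6 = 12.3 eV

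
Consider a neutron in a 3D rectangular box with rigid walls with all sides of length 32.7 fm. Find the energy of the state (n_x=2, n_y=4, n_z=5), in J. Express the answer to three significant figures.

E = 1.38×10^-12 J

For a 3D rectangular well E = (h²/8m_n)·Σ n_i²/L_i² = (6.626×10^-34)²/(8·1.675×10^-27) · [2²/(32.7 fm)² + 4²/(32.7 fm)² + 5²/(32.7 fm)²].
Evaluating gives E = 1.38×10^-12 J.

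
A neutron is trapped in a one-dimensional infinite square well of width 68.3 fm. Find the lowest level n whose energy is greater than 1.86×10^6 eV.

n = 7

E_1 = h²/(8m_nL²) = 7.024×10^-15 J = 4.385×10^4 eV.
Need n² > 1.86×10^6/4.385×10^4 = 42.42, i.e. n > 6.513.
The smallest integer satisfying this is n = 7.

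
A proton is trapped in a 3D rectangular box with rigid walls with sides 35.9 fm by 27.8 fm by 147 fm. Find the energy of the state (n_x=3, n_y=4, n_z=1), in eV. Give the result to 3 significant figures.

E = 5.68×10^6 eV

For a 3D rectangular well E = (h²/8m_p)·Σ n_i²/L_i² = (6.626×10^-34)²/(8·1.673×10^-27) · [3²/(35.9 fm)² + 4²/(27.8 fm)² + 1²/(147 fm)²].
Evaluating gives E = 9.097×10^-13 J = 5.68×10^6 eV.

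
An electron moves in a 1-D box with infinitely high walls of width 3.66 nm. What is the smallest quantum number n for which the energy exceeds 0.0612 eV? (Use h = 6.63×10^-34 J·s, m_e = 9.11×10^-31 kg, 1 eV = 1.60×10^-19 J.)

n = 2

E_1 = h²/(8m_eL²) = 4.503×10^-21 J = 0.02814 eV.
Need n² > 0.0612/0.02814 = 2.175, i.e. n > 1.475.
The smallest integer satisfying this is n = 2.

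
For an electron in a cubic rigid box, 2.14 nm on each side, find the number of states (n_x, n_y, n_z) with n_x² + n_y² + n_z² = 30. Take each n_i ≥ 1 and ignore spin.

The level has n_x² + n_y² + n_z² = 30. The ordered positive-integer solutions are (1, 2, 5), (1, 5, 2), (2, 1, 5), (2, 5, 1), (5, 1, 2), (5, 2, 1).
That gives 6 states.

degeneracy = 6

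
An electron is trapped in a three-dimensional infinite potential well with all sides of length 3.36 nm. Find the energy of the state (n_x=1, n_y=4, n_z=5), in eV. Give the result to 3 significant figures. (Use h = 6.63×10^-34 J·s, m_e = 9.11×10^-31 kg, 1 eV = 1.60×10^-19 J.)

For a 3D rectangular well E = (h²/8m_e)·Σ n_i²/L_i² = (6.63×10^-34)²/(8·9.11×10^-31) · [1²/(3.36 nm)² + 4²/(3.36 nm)² + 5²/(3.36 nm)²].
Evaluating gives E = 2.244×10^-19 J = 1.40 eV.

E = 1.40 eV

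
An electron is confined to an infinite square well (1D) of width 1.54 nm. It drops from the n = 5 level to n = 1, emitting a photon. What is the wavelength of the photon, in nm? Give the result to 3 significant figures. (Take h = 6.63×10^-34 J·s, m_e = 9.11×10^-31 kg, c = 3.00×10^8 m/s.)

E_1 = h²/(8m_eL²) = 2.543×10^-20 J, so ΔE = (5² − 1²)E_1 = 6.103×10^-19 J.
λ = hc/ΔE = (6.63×10^-34·3.00×10^8)/6.103×10^-19 = 3.26×10^-7 m = 326 nm.

λ = 326 nm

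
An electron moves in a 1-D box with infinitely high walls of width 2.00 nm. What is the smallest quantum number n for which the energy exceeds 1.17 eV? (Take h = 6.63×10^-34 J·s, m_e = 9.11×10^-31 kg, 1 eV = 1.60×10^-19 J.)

E_1 = h²/(8m_eL²) = 1.508×10^-20 J = 0.09425 eV.
Need n² > 1.17/0.09425 = 12.41, i.e. n > 3.523.
The smallest integer satisfying this is n = 4.

n = 4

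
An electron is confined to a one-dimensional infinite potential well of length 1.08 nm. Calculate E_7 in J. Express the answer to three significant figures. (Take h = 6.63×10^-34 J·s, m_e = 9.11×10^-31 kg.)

E_7 = 2.53×10^-18 J

For an infinite well E_n = n²h²/(8m_eL²), so E_1 = h²/(8m_eL²) = (6.63×10^-34)²/(8·9.11×10^-31·(1.08×10^-9 m)²) = 5.171×10^-20 J.
Then E_7 = 7²·E_1 = 49·5.171×10^-20 J = 2.53×10^-18 J.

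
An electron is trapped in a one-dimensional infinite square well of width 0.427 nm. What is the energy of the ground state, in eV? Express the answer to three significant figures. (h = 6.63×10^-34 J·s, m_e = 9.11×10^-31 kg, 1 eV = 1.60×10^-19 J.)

For an infinite well E_n = n²h²/(8m_eL²), so E_1 = h²/(8m_eL²) = (6.63×10^-34)²/(8·9.11×10^-31·(4.27×10^-10 m)²) = 3.308×10^-19 J.
Converting, E_1 = 3.308×10^-19 J / (1.60×10^-19 J/eV) = 2.07 eV.

E_1 = 2.07 eV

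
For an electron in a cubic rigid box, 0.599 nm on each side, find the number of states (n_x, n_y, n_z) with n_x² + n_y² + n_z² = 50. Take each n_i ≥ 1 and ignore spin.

The level has n_x² + n_y² + n_z² = 50. The ordered positive-integer solutions are (3, 4, 5), (3, 5, 4), (4, 3, 5), (4, 5, 3), (5, 3, 4), (5, 4, 3).
That gives 6 states.

degeneracy = 6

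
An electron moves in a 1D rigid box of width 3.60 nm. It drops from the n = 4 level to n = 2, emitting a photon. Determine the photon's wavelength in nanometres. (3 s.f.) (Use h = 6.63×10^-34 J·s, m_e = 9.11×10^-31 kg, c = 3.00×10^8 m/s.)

E_1 = h²/(8m_eL²) = 4.654×10^-21 J, so ΔE = (4² − 2²)E_1 = 5.585×10^-20 J.
λ = hc/ΔE = (6.63×10^-34·3.00×10^8)/5.585×10^-20 = 3.56×10^-6 m = 3.56×10^3 nm.

λ = 3.56×10^3 nm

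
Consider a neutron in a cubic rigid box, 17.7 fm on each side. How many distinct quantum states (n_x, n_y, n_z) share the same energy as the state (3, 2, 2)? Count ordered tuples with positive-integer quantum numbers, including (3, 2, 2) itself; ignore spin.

degeneracy = 3

The level has n_x² + n_y² + n_z² = 17. The ordered positive-integer solutions are (2, 2, 3), (2, 3, 2), (3, 2, 2).
That gives 3 states.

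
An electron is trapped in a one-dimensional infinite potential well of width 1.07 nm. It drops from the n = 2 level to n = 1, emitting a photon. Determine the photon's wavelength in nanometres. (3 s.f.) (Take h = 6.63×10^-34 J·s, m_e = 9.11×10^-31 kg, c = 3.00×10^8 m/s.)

λ = 1.26×10^3 nm

E_1 = h²/(8m_eL²) = 5.268×10^-20 J, so ΔE = (2² − 1²)E_1 = 1.580×10^-19 J.
λ = hc/ΔE = (6.63×10^-34·3.00×10^8)/1.580×10^-19 = 1.26×10^-6 m = 1.26×10^3 nm.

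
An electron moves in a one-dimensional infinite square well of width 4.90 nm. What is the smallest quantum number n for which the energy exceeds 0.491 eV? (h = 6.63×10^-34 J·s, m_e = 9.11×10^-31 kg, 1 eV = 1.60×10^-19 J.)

E_1 = h²/(8m_eL²) = 2.512×10^-21 J = 0.01570 eV.
Need n² > 0.491/0.01570 = 31.27, i.e. n > 5.592.
The smallest integer satisfying this is n = 6.

n = 6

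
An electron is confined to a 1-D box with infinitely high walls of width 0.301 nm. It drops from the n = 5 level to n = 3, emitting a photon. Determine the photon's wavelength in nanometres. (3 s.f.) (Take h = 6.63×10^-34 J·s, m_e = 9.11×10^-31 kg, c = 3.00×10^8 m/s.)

E_1 = h²/(8m_eL²) = 6.657×10^-19 J, so ΔE = (5² − 3²)E_1 = 1.065×10^-17 J.
λ = hc/ΔE = (6.63×10^-34·3.00×10^8)/1.065×10^-17 = 1.87×10^-8 m = 18.7 nm.

λ = 18.7 nm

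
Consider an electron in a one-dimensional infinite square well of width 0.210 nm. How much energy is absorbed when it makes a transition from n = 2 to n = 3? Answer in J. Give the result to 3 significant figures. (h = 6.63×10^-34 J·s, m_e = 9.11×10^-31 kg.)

E_1 = h²/(8m_eL²) = 1.368×10^-18 J.
|ΔE| = |2² − 3²|·E_1 = 5·1.368×10^-18 J = 6.84×10^-18 J.

|ΔE| = 6.84×10^-18 J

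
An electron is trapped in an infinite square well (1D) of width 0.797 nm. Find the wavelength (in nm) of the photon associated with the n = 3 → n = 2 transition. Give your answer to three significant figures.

E_1 = h²/(8m_eL²) = 9.485×10^-20 J, so ΔE = (3² − 2²)E_1 = 4.742×10^-19 J.
λ = hc/ΔE = (6.626×10^-34·2.998×10^8)/4.742×10^-19 = 4.19×10^-7 m = 419 nm.

λ = 419 nm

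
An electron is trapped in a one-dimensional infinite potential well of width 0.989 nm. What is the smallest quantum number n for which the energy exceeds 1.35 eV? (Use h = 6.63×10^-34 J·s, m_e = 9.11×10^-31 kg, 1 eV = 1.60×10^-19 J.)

E_1 = h²/(8m_eL²) = 6.166×10^-20 J = 0.3854 eV.
Need n² > 1.35/0.3854 = 3.503, i.e. n > 1.872.
The smallest integer satisfying this is n = 2.

n = 2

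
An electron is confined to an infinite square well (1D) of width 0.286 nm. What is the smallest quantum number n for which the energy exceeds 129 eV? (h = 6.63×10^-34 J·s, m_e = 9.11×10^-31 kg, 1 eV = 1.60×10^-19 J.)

E_1 = h²/(8m_eL²) = 7.374×10^-19 J = 4.609 eV.
Need n² > 129/4.609 = 27.99, i.e. n > 5.291.
The smallest integer satisfying this is n = 6.

n = 6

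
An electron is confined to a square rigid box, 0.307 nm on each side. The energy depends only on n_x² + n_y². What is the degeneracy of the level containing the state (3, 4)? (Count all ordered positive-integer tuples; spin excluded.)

degeneracy = 2

The level has n_x² + n_y² = 25. The ordered positive-integer solutions are (3, 4), (4, 3).
That gives 2 states.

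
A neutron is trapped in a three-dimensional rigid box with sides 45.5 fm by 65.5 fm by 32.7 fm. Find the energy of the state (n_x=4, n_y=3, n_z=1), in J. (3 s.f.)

E = 3.53×10^-13 J

For a 3D rectangular well E = (h²/8m_n)·Σ n_i²/L_i² = (6.626×10^-34)²/(8·1.675×10^-27) · [4²/(45.5 fm)² + 3²/(65.5 fm)² + 1²/(32.7 fm)²].
Evaluating gives E = 3.53×10^-13 J.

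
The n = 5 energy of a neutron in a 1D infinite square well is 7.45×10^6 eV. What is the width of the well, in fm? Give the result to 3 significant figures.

L = 26.2 fm

From E_n = n²h²/(8m_nL²), L = n·h/√(8m_nE_n).
E_5 = 7.45×10^6 eV = 1.193×10^-12 J, so L = 5·6.626×10^-34/√(8·1.675×10^-27·1.193×10^-12) = 2.62×10^-14 m = 26.2 fm.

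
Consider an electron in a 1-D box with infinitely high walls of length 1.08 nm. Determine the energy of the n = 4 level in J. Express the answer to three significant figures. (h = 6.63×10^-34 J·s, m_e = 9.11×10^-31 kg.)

For an infinite well E_n = n²h²/(8m_eL²), so E_1 = h²/(8m_eL²) = (6.63×10^-34)²/(8·9.11×10^-31·(1.08×10^-9 m)²) = 5.171×10^-20 J.
Then E_4 = 4²·E_1 = 16·5.171×10^-20 J = 8.27×10^-19 J.

E_4 = 8.27×10^-19 J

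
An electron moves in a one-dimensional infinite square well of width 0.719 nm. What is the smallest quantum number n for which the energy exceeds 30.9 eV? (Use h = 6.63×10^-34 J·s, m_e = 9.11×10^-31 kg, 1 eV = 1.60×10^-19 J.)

E_1 = h²/(8m_eL²) = 1.167×10^-19 J = 0.7294 eV.
Need n² > 30.9/0.7294 = 42.36, i.e. n > 6.508.
The smallest integer satisfying this is n = 7.

n = 7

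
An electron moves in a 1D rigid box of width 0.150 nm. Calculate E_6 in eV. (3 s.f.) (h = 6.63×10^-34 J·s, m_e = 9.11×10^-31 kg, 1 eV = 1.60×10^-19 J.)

For an infinite well E_n = n²h²/(8m_eL²), so E_1 = h²/(8m_eL²) = (6.63×10^-34)²/(8·9.11×10^-31·(1.50×10^-10 m)²) = 2.681×10^-18 J.
Then E_6 = 6²·E_1 = 36·2.681×10^-18 J = 9.652×10^-17 J.
Converting, E_6 = 9.652×10^-17 J / (1.60×10^-19 J/eV) = 603 eV.

E_6 = 603 eV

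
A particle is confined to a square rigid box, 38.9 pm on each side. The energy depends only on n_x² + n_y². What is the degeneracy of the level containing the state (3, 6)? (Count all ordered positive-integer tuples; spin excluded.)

The level has n_x² + n_y² = 45. The ordered positive-integer solutions are (3, 6), (6, 3).
That gives 2 states.

degeneracy = 2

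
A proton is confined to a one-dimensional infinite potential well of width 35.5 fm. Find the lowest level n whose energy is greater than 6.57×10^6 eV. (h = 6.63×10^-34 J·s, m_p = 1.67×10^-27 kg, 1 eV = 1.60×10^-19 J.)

n = 7

E_1 = h²/(8m_pL²) = 2.611×10^-14 J = 1.632×10^5 eV.
Need n² > 6.57×10^6/1.632×10^5 = 40.26, i.e. n > 6.345.
The smallest integer satisfying this is n = 7.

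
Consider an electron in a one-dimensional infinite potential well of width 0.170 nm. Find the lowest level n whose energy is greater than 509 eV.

n = 7

E_1 = h²/(8m_eL²) = 2.085×10^-18 J = 13.01 eV.
Need n² > 509/13.01 = 39.12, i.e. n > 6.255.
The smallest integer satisfying this is n = 7.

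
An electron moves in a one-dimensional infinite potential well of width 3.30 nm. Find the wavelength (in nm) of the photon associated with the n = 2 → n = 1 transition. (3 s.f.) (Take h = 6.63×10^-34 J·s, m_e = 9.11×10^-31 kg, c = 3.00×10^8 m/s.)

E_1 = h²/(8m_eL²) = 5.538×10^-21 J, so ΔE = (2² − 1²)E_1 = 1.661×10^-20 J.
λ = hc/ΔE = (6.63×10^-34·3.00×10^8)/1.661×10^-20 = 1.20×10^-5 m = 1.20×10^4 nm.

λ = 1.20×10^4 nm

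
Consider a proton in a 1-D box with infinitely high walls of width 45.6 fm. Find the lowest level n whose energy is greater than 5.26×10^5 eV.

n = 3

E_1 = h²/(8m_pL²) = 1.578×10^-14 J = 9.850×10^4 eV.
Need n² > 5.26×10^5/9.850×10^4 = 5.340, i.e. n > 2.311.
The smallest integer satisfying this is n = 3.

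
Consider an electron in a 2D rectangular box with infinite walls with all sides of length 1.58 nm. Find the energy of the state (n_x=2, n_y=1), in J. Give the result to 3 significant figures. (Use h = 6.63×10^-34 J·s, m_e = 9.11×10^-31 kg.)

For a 2D rectangular well E = (h²/8m_e)·Σ n_i²/L_i² = (6.63×10^-34)²/(8·9.11×10^-31) · [2²/(1.58 nm)² + 1²/(1.58 nm)²].
Evaluating gives E = 1.21×10^-19 J.

E = 1.21×10^-19 J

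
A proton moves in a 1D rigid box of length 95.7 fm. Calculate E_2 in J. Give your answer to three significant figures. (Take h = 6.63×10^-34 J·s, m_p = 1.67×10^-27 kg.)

For an infinite well E_n = n²h²/(8m_pL²), so E_1 = h²/(8m_pL²) = (6.63×10^-34)²/(8·1.67×10^-27·(9.57×10^-14 m)²) = 3.592×10^-15 J.
Then E_2 = 2²·E_1 = 4·3.592×10^-15 J = 1.44×10^-14 J.

E_2 = 1.44×10^-14 J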